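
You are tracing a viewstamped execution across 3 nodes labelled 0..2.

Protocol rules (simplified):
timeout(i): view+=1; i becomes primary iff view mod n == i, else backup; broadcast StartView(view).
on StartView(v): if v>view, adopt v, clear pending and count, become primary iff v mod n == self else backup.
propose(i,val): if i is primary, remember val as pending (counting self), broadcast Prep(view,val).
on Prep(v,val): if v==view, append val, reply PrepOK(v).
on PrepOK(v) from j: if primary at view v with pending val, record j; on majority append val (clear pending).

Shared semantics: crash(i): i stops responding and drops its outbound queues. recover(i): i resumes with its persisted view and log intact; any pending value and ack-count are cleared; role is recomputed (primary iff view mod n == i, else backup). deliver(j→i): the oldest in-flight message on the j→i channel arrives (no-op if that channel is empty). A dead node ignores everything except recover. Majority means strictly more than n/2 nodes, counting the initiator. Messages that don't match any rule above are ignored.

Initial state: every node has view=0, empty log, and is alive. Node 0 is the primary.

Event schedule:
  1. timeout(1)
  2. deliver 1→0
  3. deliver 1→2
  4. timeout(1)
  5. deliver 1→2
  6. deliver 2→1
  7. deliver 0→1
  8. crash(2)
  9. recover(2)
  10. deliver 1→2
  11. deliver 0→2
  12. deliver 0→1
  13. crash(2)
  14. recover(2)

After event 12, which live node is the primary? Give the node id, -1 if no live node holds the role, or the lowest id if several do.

2

e1 timeout(1): 1[prim,v=1,-]
e2 deliver 1→0: 0[back,v=1,-]
e3 deliver 1→2: 2[back,v=1,-]
e4 timeout(1): 1[back,v=2,-]
e5 deliver 1→2: 2[prim,v=2,-]
e6 deliver 2→1: ·
e7 deliver 0→1: ·
e8 crash(2): 2[✗prim,v=2,-]
e9 recover(2): 2[prim,v=2,-]
e10 deliver 1→2: ·
e11 deliver 0→2: ·
e12 deliver 0→1: ·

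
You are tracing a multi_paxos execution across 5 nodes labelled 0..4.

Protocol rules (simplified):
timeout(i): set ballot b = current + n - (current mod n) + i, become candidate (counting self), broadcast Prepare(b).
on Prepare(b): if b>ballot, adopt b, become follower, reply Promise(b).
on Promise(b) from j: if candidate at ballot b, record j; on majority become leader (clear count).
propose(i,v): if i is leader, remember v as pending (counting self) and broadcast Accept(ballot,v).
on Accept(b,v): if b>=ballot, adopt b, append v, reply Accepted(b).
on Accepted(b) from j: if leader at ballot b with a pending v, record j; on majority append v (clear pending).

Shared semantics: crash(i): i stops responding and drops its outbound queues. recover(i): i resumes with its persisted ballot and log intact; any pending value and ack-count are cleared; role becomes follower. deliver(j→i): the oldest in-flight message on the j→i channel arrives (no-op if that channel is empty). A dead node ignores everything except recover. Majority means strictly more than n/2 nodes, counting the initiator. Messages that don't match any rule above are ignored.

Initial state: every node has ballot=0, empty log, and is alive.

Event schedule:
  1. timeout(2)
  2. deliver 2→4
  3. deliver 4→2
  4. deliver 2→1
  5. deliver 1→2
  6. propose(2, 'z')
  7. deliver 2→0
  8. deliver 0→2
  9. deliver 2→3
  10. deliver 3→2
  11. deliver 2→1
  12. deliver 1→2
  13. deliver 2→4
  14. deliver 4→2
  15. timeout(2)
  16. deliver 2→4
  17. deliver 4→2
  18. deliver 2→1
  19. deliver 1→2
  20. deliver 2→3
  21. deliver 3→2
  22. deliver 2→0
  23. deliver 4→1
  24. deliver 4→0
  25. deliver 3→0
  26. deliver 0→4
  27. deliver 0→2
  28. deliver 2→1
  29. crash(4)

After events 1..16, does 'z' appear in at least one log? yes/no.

yes

1. timeout(2):  <2:cand b7 ->
2. deliver 2→4:  <4:foll b7 ->
3. deliver 4→2:  nop
4. deliver 2→1:  <1:foll b7 ->
5. deliver 1→2:  <2:lead b7 ->
6. propose(2,'z'):  nop
7. deliver 2→0:  <0:foll b7 ->
8. deliver 0→2:  nop
9. deliver 2→3:  <3:foll b7 ->
10. deliver 3→2:  nop
11. deliver 2→1:  <1:foll b7 z>
12. deliver 1→2:  nop
13. deliver 2→4:  <4:foll b7 z>
14. deliver 4→2:  <2:lead b7 z>
15. timeout(2):  <2:cand b12 z>
16. deliver 2→4:  <4:foll b12 z>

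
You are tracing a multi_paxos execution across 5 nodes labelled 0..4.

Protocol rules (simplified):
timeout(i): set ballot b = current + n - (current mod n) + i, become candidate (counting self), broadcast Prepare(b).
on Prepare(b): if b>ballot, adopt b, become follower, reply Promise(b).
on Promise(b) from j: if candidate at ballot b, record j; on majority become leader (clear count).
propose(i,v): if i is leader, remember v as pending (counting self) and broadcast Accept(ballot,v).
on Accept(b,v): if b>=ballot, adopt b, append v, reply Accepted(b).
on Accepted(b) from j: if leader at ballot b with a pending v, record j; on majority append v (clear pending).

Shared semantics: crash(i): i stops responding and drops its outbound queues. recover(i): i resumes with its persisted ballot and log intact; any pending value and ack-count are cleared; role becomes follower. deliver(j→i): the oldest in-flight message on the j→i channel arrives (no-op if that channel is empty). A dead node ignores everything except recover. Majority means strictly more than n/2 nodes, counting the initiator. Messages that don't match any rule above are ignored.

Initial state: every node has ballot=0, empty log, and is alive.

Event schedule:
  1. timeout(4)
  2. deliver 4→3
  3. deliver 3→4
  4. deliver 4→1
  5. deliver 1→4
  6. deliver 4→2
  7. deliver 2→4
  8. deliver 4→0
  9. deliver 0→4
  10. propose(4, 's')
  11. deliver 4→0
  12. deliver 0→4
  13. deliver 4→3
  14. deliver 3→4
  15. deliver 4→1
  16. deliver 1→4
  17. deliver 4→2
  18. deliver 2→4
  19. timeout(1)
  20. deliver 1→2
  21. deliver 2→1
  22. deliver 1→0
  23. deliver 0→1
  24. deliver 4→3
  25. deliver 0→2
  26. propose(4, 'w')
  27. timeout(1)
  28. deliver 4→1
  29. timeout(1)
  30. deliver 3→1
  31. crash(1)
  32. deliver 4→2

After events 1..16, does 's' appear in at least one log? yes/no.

1. timeout(4):  <4:cand b9 ->
2. deliver 4→3:  <3:foll b9 ->
3. deliver 3→4:  nop
4. deliver 4→1:  <1:foll b9 ->
5. deliver 1→4:  <4:lead b9 ->
6. deliver 4→2:  <2:foll b9 ->
7. deliver 2→4:  nop
8. deliver 4→0:  <0:foll b9 ->
9. deliver 0→4:  nop
10. propose(4,'s'):  nop
11. deliver 4→0:  <0:foll b9 s>
12. deliver 0→4:  nop
13. deliver 4→3:  <3:foll b9 s>
14. deliver 3→4:  <4:lead b9 s>
15. deliver 4→1:  <1:foll b9 s>
16. deliver 1→4:  nop

yes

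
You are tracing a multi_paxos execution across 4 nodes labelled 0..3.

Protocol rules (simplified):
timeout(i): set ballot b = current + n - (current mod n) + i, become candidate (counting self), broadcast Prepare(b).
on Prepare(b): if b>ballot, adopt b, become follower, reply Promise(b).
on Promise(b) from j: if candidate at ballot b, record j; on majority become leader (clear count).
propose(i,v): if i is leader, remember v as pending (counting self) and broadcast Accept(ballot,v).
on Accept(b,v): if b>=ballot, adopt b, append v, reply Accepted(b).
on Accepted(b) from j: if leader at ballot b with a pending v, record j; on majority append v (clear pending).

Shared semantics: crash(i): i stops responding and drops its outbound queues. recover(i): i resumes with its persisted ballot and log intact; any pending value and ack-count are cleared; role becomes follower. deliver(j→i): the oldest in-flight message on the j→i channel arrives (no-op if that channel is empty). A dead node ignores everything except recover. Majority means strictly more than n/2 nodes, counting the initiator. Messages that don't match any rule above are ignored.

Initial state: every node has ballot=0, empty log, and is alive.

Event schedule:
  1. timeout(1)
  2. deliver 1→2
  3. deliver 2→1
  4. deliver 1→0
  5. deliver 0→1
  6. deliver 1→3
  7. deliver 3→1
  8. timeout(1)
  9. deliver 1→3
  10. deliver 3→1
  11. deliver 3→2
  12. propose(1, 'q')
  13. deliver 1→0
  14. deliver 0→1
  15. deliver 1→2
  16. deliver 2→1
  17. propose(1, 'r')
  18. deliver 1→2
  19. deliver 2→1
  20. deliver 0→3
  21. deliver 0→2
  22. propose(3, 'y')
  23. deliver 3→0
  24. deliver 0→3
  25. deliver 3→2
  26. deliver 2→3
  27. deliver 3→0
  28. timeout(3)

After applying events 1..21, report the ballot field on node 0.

step 1 timeout(1): 1={cand,b=5,log=-}
step 2 deliver 1→2: 2={foll,b=5,log=-}
step 3 deliver 2→1: —
step 4 deliver 1→0: 0={foll,b=5,log=-}
step 5 deliver 0→1: 1={lead,b=5,log=-}
step 6 deliver 1→3: 3={foll,b=5,log=-}
step 7 deliver 3→1: —
step 8 timeout(1): 1={cand,b=9,log=-}
step 9 deliver 1→3: 3={foll,b=9,log=-}
step 10 deliver 3→1: —
step 11 deliver 3→2: —
step 12 propose(1,'q'): —
step 13 deliver 1→0: 0={foll,b=9,log=-}
step 14 deliver 0→1: 1={lead,b=9,log=-}
step 15 deliver 1→2: 2={foll,b=9,log=-}
step 16 deliver 2→1: —
step 17 propose(1,'r'): —
step 18 deliver 1→2: 2={foll,b=9,log=r}
step 19 deliver 2→1: —
step 20 deliver 0→3: —
step 21 deliver 0→2: —

9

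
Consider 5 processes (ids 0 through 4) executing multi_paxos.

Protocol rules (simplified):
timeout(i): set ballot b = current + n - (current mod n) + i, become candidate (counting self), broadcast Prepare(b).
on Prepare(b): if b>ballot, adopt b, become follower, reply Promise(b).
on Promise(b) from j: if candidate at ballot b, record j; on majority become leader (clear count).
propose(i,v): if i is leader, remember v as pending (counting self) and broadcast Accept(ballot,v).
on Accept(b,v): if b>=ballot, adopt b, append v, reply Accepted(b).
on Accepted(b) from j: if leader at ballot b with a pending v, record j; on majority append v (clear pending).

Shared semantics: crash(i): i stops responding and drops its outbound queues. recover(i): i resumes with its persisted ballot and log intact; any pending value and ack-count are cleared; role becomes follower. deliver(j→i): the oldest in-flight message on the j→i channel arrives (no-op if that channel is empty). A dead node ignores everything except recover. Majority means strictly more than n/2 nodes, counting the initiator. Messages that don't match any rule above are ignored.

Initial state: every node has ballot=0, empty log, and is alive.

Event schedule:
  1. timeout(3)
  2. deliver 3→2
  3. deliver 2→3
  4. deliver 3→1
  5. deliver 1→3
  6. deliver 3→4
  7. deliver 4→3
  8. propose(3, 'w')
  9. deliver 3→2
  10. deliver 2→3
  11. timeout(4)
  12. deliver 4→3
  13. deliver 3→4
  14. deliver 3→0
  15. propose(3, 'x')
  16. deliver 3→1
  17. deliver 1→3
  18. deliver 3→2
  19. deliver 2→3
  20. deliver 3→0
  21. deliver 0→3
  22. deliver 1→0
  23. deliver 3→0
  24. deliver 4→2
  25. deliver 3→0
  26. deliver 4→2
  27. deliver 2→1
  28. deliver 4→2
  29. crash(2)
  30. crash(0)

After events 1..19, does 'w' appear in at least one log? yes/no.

[1] timeout(3) → N3(cand b8 [-])
[2] deliver 3→2 → N2(foll b8 [-])
[3] deliver 2→3 → ∅
[4] deliver 3→1 → N1(foll b8 [-])
[5] deliver 1→3 → N3(lead b8 [-])
[6] deliver 3→4 → N4(foll b8 [-])
[7] deliver 4→3 → ∅
[8] propose(3,'w') → ∅
[9] deliver 3→2 → N2(foll b8 [w])
[10] deliver 2→3 → ∅
[11] timeout(4) → N4(cand b14 [-])
[12] deliver 4→3 → N3(foll b14 [-])
[13] deliver 3→4 → ∅
[14] deliver 3→0 → N0(foll b8 [-])
[15] propose(3,'x') → ∅
[16] deliver 3→1 → N1(foll b8 [w])
[17] deliver 1→3 → ∅
[18] deliver 3→2 → ∅
[19] deliver 2→3 → ∅

yes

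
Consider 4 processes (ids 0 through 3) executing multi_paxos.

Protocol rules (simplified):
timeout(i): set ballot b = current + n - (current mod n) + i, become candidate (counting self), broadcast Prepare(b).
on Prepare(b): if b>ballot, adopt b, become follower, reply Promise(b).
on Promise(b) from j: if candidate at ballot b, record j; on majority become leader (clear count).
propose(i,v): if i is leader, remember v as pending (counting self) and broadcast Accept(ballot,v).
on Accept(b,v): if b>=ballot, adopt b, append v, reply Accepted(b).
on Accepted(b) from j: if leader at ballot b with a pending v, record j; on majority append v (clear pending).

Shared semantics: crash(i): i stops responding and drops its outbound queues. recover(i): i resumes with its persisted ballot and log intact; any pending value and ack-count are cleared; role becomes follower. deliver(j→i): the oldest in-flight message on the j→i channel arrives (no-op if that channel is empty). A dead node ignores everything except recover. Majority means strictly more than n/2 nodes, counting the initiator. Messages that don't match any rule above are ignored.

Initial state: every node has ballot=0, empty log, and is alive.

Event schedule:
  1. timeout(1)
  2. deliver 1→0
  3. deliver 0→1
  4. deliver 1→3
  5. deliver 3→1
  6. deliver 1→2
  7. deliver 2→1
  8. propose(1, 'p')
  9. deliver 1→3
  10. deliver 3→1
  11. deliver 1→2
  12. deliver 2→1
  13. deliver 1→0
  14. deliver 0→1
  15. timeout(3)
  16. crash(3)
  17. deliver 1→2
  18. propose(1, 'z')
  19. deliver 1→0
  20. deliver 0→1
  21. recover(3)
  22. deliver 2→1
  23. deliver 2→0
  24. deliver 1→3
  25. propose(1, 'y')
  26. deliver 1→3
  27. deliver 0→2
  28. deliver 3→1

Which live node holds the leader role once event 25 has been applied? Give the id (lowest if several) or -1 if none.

step 1 timeout(1): 1={cand,b=5,log=-}
step 2 deliver 1→0: 0={foll,b=5,log=-}
step 3 deliver 0→1: —
step 4 deliver 1→3: 3={foll,b=5,log=-}
step 5 deliver 3→1: 1={lead,b=5,log=-}
step 6 deliver 1→2: 2={foll,b=5,log=-}
step 7 deliver 2→1: —
step 8 propose(1,'p'): —
step 9 deliver 1→3: 3={foll,b=5,log=p}
step 10 deliver 3→1: —
step 11 deliver 1→2: 2={foll,b=5,log=p}
step 12 deliver 2→1: 1={lead,b=5,log=p}
step 13 deliver 1→0: 0={foll,b=5,log=p}
step 14 deliver 0→1: —
step 15 timeout(3): 3={cand,b=11,log=p}
step 16 crash(3): 3={✗cand,b=11,log=p}
step 17 deliver 1→2: —
step 18 propose(1,'z'): —
step 19 deliver 1→0: 0={foll,b=5,log=p,z}
step 20 deliver 0→1: —
step 21 recover(3): 3={foll,b=11,log=p}
step 22 deliver 2→1: —
step 23 deliver 2→0: —
step 24 deliver 1→3: —
step 25 propose(1,'y'): —

1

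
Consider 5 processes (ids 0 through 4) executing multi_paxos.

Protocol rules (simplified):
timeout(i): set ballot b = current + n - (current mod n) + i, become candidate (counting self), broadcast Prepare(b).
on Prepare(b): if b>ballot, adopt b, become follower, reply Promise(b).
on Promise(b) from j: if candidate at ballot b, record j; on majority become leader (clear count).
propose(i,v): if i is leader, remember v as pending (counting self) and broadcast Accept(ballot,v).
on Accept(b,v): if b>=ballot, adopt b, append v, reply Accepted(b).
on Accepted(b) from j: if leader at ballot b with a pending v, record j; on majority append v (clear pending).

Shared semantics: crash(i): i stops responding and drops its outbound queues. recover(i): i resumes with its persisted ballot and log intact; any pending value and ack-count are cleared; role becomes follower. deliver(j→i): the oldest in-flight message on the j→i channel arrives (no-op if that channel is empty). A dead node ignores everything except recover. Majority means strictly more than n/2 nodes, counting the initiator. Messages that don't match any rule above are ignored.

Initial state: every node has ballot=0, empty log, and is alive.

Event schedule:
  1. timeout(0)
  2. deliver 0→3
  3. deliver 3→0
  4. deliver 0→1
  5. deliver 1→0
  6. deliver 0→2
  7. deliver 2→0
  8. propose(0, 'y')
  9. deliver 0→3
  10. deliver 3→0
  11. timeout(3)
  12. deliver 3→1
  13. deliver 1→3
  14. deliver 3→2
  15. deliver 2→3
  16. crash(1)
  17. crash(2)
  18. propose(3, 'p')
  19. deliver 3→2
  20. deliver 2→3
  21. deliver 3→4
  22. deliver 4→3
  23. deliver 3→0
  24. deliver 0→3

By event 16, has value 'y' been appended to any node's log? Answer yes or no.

e1 timeout(0): 0[cand,b=5,-]
e2 deliver 0→3: 3[foll,b=5,-]
e3 deliver 3→0: ·
e4 deliver 0→1: 1[foll,b=5,-]
e5 deliver 1→0: 0[lead,b=5,-]
e6 deliver 0→2: 2[foll,b=5,-]
e7 deliver 2→0: ·
e8 propose(0,'y'): ·
e9 deliver 0→3: 3[foll,b=5,y]
e10 deliver 3→0: ·
e11 timeout(3): 3[cand,b=13,y]
e12 deliver 3→1: 1[foll,b=13,-]
e13 deliver 1→3: ·
e14 deliver 3→2: 2[foll,b=13,-]
e15 deliver 2→3: 3[lead,b=13,y]
e16 crash(1): 1[✗foll,b=13,-]

yes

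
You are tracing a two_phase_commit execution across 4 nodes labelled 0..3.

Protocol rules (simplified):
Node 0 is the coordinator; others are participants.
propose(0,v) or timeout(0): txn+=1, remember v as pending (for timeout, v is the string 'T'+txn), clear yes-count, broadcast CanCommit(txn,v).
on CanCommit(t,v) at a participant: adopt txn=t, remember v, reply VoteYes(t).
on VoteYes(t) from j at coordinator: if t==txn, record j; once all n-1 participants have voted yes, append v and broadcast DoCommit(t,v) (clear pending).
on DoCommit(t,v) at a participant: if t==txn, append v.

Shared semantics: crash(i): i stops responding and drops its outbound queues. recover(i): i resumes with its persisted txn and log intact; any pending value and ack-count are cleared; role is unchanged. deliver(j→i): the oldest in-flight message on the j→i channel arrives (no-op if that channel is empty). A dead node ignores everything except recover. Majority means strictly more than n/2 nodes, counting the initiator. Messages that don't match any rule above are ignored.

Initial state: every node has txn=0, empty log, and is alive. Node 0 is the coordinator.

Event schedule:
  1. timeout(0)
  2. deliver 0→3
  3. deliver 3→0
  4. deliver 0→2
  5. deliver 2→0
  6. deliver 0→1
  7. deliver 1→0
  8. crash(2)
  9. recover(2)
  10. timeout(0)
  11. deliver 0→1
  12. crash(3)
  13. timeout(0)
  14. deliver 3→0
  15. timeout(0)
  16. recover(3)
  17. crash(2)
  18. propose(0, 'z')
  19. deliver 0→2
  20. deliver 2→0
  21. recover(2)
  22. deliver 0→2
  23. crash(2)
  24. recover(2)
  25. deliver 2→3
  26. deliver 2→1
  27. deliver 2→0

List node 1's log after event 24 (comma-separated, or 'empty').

T1

after 1 — timeout(0): n0:coor/t1/[-]
after 2 — deliver 0→3: n3:part/t1/[-]
after 3 — deliver 3→0: ·
after 4 — deliver 0→2: n2:part/t1/[-]
after 5 — deliver 2→0: ·
after 6 — deliver 0→1: n1:part/t1/[-]
after 7 — deliver 1→0: n0:coor/t1/[T1]
after 8 — crash(2): n2:✗part/t1/[-]
after 9 — recover(2): n2:part/t1/[-]
after 10 — timeout(0): n0:coor/t2/[T1]
after 11 — deliver 0→1: n1:part/t1/[T1]
after 12 — crash(3): n3:✗part/t1/[-]
after 13 — timeout(0): n0:coor/t3/[T1]
after 14 — deliver 3→0: ·
after 15 — timeout(0): n0:coor/t4/[T1]
after 16 — recover(3): n3:part/t1/[-]
after 17 — crash(2): n2:✗part/t1/[-]
after 18 — propose(0,'z'): n0:coor/t5/[T1]
after 19 — deliver 0→2: ·
after 20 — deliver 2→0: ·
after 21 — recover(2): n2:part/t1/[-]
after 22 — deliver 0→2: n2:part/t1/[T1]
after 23 — crash(2): n2:✗part/t1/[T1]
after 24 — recover(2): n2:part/t1/[T1]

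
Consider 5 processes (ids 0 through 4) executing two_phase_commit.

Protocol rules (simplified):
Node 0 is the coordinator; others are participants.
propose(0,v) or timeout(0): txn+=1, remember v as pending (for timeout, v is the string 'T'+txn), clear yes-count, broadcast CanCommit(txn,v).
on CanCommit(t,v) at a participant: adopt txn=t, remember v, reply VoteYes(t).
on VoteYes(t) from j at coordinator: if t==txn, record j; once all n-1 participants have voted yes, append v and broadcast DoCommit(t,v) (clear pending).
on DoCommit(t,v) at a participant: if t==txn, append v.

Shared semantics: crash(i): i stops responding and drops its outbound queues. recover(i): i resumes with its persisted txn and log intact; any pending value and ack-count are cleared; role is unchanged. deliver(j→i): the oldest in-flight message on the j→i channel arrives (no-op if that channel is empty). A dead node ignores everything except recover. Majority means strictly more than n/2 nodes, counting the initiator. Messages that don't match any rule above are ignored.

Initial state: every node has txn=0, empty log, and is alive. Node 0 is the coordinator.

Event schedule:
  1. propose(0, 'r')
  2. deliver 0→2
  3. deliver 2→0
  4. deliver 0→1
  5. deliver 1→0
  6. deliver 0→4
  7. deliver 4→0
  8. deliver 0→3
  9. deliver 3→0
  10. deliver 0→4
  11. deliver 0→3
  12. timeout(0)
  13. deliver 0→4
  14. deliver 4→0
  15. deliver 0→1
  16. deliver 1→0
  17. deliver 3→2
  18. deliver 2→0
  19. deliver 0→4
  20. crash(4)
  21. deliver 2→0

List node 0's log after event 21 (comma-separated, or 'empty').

e1 propose(0,'r'): 0[coor,t=1,-]
e2 deliver 0→2: 2[part,t=1,-]
e3 deliver 2→0: ·
e4 deliver 0→1: 1[part,t=1,-]
e5 deliver 1→0: ·
e6 deliver 0→4: 4[part,t=1,-]
e7 deliver 4→0: ·
e8 deliver 0→3: 3[part,t=1,-]
e9 deliver 3→0: 0[coor,t=1,r]
e10 deliver 0→4: 4[part,t=1,r]
e11 deliver 0→3: 3[part,t=1,r]
e12 timeout(0): 0[coor,t=2,r]
e13 deliver 0→4: 4[part,t=2,r]
e14 deliver 4→0: ·
e15 deliver 0→1: 1[part,t=1,r]
e16 deliver 1→0: ·
e17 deliver 3→2: ·
e18 deliver 2→0: ·
e19 deliver 0→4: ·
e20 crash(4): 4[✗part,t=2,r]
e21 deliver 2→0: ·

r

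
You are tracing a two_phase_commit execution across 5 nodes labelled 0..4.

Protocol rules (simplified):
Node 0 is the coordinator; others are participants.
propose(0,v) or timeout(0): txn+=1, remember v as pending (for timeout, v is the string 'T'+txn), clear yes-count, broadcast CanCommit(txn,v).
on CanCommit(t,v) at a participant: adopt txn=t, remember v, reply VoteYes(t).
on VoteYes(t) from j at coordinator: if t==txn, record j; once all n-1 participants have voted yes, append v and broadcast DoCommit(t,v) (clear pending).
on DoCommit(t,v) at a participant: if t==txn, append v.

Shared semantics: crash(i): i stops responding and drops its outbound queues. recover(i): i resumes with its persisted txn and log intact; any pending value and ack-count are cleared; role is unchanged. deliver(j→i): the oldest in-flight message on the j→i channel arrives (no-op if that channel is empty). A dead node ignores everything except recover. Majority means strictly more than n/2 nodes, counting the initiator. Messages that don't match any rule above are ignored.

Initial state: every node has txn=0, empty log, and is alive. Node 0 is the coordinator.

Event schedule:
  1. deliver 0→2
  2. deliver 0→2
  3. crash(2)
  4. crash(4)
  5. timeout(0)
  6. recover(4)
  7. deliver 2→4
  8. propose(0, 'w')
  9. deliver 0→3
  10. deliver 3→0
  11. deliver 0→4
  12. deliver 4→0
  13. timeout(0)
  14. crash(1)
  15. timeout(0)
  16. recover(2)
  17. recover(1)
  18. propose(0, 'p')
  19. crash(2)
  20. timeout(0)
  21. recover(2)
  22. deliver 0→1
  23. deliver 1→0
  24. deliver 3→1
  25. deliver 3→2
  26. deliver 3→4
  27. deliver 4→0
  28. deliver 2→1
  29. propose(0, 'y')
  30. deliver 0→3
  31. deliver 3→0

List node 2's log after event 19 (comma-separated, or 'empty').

e1 deliver 0→2: ·
e2 deliver 0→2: ·
e3 crash(2): 2[✗part,t=0,-]
e4 crash(4): 4[✗part,t=0,-]
e5 timeout(0): 0[coor,t=1,-]
e6 recover(4): 4[part,t=0,-]
e7 deliver 2→4: ·
e8 propose(0,'w'): 0[coor,t=2,-]
e9 deliver 0→3: 3[part,t=1,-]
e10 deliver 3→0: ·
e11 deliver 0→4: 4[part,t=1,-]
e12 deliver 4→0: ·
e13 timeout(0): 0[coor,t=3,-]
e14 crash(1): 1[✗part,t=0,-]
e15 timeout(0): 0[coor,t=4,-]
e16 recover(2): 2[part,t=0,-]
e17 recover(1): 1[part,t=0,-]
e18 propose(0,'p'): 0[coor,t=5,-]
e19 crash(2): 2[✗part,t=0,-]

empty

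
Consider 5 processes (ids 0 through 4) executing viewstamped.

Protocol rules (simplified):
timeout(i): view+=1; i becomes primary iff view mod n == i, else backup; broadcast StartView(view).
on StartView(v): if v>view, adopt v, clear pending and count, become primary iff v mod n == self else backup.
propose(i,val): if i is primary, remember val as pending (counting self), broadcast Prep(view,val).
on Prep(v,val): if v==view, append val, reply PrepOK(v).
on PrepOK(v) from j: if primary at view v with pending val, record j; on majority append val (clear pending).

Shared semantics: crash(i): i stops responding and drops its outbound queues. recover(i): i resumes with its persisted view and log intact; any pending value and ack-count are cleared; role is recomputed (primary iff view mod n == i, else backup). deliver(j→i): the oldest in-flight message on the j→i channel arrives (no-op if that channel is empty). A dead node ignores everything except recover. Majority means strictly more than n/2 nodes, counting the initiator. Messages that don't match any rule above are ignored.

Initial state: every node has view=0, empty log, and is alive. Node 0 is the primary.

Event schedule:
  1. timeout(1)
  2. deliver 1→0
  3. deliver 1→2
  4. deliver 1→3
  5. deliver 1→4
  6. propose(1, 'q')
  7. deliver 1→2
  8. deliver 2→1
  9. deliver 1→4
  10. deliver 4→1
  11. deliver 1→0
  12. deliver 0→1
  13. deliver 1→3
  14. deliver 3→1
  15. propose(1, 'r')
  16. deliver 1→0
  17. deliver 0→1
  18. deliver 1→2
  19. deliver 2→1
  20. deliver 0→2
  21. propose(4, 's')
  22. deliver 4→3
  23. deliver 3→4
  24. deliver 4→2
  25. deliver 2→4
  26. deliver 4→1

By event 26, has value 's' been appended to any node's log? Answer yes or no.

after 1 — timeout(1): n1:prim/v1/[-]
after 2 — deliver 1→0: n0:back/v1/[-]
after 3 — deliver 1→2: n2:back/v1/[-]
after 4 — deliver 1→3: n3:back/v1/[-]
after 5 — deliver 1→4: n4:back/v1/[-]
after 6 — propose(1,'q'): ·
after 7 — deliver 1→2: n2:back/v1/[q]
after 8 — deliver 2→1: ·
after 9 — deliver 1→4: n4:back/v1/[q]
after 10 — deliver 4→1: n1:prim/v1/[q]
after 11 — deliver 1→0: n0:back/v1/[q]
after 12 — deliver 0→1: ·
after 13 — deliver 1→3: n3:back/v1/[q]
after 14 — deliver 3→1: ·
after 15 — propose(1,'r'): ·
after 16 — deliver 1→0: n0:back/v1/[q,r]
after 17 — deliver 0→1: ·
after 18 — deliver 1→2: n2:back/v1/[q,r]
after 19 — deliver 2→1: n1:prim/v1/[q,r]
after 20 — deliver 0→2: ·
after 21 — propose(4,'s'): ·
after 22 — deliver 4→3: ·
after 23 — deliver 3→4: ·
after 24 — deliver 4→2: ·
after 25 — deliver 2→4: ·
after 26 — deliver 4→1: ·

no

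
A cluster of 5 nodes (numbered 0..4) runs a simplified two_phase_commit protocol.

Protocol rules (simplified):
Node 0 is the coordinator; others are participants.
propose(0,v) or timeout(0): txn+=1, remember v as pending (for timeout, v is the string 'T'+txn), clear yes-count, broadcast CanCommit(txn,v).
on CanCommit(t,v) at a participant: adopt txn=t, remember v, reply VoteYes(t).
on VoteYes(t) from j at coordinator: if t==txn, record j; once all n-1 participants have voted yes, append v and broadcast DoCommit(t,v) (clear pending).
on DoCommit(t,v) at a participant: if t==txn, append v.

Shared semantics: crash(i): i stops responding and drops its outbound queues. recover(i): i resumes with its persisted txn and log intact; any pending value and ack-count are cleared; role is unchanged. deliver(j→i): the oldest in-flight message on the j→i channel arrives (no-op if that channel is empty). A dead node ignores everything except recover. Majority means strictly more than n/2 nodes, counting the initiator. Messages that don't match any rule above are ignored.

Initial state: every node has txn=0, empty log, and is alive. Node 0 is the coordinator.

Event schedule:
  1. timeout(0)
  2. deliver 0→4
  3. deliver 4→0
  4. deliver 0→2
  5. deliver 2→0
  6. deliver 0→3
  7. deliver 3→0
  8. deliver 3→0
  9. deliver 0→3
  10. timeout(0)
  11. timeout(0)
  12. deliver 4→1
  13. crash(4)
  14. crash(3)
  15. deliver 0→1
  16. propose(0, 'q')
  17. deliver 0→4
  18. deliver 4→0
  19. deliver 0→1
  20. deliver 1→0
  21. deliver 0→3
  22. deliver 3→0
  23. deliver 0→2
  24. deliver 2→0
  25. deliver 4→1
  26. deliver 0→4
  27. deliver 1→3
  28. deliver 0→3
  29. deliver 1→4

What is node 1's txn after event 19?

[1] timeout(0) → N0(coor t1 [-])
[2] deliver 0→4 → N4(part t1 [-])
[3] deliver 4→0 → ∅
[4] deliver 0→2 → N2(part t1 [-])
[5] deliver 2→0 → ∅
[6] deliver 0→3 → N3(part t1 [-])
[7] deliver 3→0 → ∅
[8] deliver 3→0 → ∅
[9] deliver 0→3 → ∅
[10] timeout(0) → N0(coor t2 [-])
[11] timeout(0) → N0(coor t3 [-])
[12] deliver 4→1 → ∅
[13] crash(4) → N4(✗part t1 [-])
[14] crash(3) → N3(✗part t1 [-])
[15] deliver 0→1 → N1(part t1 [-])
[16] propose(0,'q') → N0(coor t4 [-])
[17] deliver 0→4 → ∅
[18] deliver 4→0 → ∅
[19] deliver 0→1 → N1(part t2 [-])

2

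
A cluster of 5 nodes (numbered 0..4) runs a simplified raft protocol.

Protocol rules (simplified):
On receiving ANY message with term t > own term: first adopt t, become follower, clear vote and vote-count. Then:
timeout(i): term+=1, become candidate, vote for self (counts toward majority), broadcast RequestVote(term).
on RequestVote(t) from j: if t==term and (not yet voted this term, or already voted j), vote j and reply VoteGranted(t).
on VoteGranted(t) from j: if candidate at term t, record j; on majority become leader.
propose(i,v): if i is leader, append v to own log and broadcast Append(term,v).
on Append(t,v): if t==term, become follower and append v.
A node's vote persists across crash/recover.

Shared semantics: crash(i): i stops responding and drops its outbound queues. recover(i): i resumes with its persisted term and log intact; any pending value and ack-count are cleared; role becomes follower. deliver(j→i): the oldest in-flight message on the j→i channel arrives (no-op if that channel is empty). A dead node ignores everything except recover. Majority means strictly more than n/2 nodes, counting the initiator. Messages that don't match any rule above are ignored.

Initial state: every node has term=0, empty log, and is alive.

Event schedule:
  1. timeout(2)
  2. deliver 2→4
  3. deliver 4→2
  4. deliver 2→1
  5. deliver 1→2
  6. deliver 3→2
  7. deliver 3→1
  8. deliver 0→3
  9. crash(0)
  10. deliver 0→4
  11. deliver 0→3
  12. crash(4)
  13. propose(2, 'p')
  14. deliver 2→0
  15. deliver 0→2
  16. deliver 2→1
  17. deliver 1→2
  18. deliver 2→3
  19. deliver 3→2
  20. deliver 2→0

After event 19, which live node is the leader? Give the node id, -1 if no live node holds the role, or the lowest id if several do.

[1] timeout(2) → N2(cand t1 [-])
[2] deliver 2→4 → N4(foll t1 [-])
[3] deliver 4→2 → ∅
[4] deliver 2→1 → N1(foll t1 [-])
[5] deliver 1→2 → N2(lead t1 [-])
[6] deliver 3→2 → ∅
[7] deliver 3→1 → ∅
[8] deliver 0→3 → ∅
[9] crash(0) → N0(✗foll t0 [-])
[10] deliver 0→4 → ∅
[11] deliver 0→3 → ∅
[12] crash(4) → N4(✗foll t1 [-])
[13] propose(2,'p') → N2(lead t1 [p])
[14] deliver 2→0 → ∅
[15] deliver 0→2 → ∅
[16] deliver 2→1 → N1(foll t1 [p])
[17] deliver 1→2 → ∅
[18] deliver 2→3 → N3(foll t1 [-])
[19] deliver 3→2 → ∅

2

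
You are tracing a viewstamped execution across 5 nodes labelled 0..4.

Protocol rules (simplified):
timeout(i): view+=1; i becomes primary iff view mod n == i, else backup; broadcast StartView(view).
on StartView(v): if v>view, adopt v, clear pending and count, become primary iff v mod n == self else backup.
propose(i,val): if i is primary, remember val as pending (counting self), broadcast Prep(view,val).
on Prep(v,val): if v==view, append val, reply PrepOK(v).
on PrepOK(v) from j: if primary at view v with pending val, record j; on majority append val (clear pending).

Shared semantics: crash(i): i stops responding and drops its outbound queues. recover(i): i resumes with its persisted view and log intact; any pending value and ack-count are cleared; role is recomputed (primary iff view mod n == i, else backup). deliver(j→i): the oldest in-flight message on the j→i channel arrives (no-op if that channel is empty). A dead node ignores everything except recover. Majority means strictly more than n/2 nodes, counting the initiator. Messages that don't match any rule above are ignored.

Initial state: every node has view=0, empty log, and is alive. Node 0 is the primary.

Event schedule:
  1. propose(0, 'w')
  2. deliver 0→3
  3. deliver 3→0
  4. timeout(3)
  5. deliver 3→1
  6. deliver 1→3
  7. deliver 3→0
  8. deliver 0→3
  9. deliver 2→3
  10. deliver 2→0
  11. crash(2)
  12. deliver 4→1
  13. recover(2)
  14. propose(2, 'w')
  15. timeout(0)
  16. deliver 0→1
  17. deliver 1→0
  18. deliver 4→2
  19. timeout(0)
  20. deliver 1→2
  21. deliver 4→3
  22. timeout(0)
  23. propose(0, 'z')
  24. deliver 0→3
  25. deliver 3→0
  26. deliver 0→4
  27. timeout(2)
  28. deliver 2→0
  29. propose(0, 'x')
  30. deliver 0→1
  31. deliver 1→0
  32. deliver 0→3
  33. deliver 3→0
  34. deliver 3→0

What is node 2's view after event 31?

[1] propose(0,'w') → ∅
[2] deliver 0→3 → N3(back v0 [w])
[3] deliver 3→0 → ∅
[4] timeout(3) → N3(back v1 [w])
[5] deliver 3→1 → N1(prim v1 [-])
[6] deliver 1→3 → ∅
[7] deliver 3→0 → N0(back v1 [-])
[8] deliver 0→3 → ∅
[9] deliver 2→3 → ∅
[10] deliver 2→0 → ∅
[11] crash(2) → N2(✗back v0 [-])
[12] deliver 4→1 → ∅
[13] recover(2) → N2(back v0 [-])
[14] propose(2,'w') → ∅
[15] timeout(0) → N0(back v2 [-])
[16] deliver 0→1 → ∅
[17] deliver 1→0 → ∅
[18] deliver 4→2 → ∅
[19] timeout(0) → N0(back v3 [-])
[20] deliver 1→2 → ∅
[21] deliver 4→3 → ∅
[22] timeout(0) → N0(back v4 [-])
[23] propose(0,'z') → ∅
[24] deliver 0→3 → N3(back v2 [w])
[25] deliver 3→0 → ∅
[26] deliver 0→4 → N4(back v0 [w])
[27] timeout(2) → N2(back v1 [-])
[28] deliver 2→0 → ∅
[29] propose(0,'x') → ∅
[30] deliver 0→1 → N1(back v2 [-])
[31] deliver 1→0 → ∅

1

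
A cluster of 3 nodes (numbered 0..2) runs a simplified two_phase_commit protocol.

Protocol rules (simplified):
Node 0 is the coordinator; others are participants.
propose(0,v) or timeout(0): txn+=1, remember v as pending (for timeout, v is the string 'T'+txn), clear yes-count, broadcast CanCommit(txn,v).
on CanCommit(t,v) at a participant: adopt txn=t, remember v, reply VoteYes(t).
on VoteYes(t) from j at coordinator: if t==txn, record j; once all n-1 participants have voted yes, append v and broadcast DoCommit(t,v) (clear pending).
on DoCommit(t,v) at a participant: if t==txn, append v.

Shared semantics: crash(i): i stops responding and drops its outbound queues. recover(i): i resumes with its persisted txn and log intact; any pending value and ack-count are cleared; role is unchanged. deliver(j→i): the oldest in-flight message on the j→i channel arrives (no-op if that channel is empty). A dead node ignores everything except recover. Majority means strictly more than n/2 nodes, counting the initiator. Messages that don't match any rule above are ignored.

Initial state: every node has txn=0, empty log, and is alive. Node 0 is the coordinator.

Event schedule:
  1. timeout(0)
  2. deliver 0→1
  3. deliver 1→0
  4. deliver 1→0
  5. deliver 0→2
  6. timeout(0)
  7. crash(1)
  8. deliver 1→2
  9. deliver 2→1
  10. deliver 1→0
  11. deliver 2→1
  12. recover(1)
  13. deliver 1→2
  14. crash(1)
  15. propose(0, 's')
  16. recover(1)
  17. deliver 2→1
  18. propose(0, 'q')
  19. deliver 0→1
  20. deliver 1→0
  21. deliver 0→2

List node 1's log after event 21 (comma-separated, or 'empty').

step 1 timeout(0): 0={coor,t=1,log=-}
step 2 deliver 0→1: 1={part,t=1,log=-}
step 3 deliver 1→0: —
step 4 deliver 1→0: —
step 5 deliver 0→2: 2={part,t=1,log=-}
step 6 timeout(0): 0={coor,t=2,log=-}
step 7 crash(1): 1={✗part,t=1,log=-}
step 8 deliver 1→2: —
step 9 deliver 2→1: —
step 10 deliver 1→0: —
step 11 deliver 2→1: —
step 12 recover(1): 1={part,t=1,log=-}
step 13 deliver 1→2: —
step 14 crash(1): 1={✗part,t=1,log=-}
step 15 propose(0,'s'): 0={coor,t=3,log=-}
step 16 recover(1): 1={part,t=1,log=-}
step 17 deliver 2→1: —
step 18 propose(0,'q'): 0={coor,t=4,log=-}
step 19 deliver 0→1: 1={part,t=2,log=-}
step 20 deliver 1→0: —
step 21 deliver 0→2: 2={part,t=2,log=-}

empty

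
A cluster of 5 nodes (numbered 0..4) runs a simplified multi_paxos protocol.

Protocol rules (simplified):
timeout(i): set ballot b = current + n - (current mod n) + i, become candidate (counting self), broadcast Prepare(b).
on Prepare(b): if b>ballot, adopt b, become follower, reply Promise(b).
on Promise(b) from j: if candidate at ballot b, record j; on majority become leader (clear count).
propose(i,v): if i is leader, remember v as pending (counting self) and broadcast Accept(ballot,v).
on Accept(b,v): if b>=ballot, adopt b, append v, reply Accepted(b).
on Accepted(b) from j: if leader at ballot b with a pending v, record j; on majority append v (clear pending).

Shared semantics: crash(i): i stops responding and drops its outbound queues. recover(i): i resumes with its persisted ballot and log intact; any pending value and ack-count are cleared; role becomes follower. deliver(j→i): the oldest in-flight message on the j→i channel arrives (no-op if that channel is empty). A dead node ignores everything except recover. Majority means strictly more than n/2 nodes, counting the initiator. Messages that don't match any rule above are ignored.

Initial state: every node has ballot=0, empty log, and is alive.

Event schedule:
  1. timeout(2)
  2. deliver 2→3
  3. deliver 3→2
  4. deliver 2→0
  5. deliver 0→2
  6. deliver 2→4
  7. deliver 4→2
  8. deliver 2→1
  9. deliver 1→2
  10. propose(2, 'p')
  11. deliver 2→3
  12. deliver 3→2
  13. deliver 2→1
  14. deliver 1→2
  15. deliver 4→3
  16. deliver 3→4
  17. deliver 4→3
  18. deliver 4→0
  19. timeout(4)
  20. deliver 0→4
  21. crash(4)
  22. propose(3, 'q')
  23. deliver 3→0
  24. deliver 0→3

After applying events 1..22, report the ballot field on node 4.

after 1 — timeout(2): n2:cand/b7/[-]
after 2 — deliver 2→3: n3:foll/b7/[-]
after 3 — deliver 3→2: ·
after 4 — deliver 2→0: n0:foll/b7/[-]
after 5 — deliver 0→2: n2:lead/b7/[-]
after 6 — deliver 2→4: n4:foll/b7/[-]
after 7 — deliver 4→2: ·
after 8 — deliver 2→1: n1:foll/b7/[-]
after 9 — deliver 1→2: ·
after 10 — propose(2,'p'): ·
after 11 — deliver 2→3: n3:foll/b7/[p]
after 12 — deliver 3→2: ·
after 13 — deliver 2→1: n1:foll/b7/[p]
after 14 — deliver 1→2: n2:lead/b7/[p]
after 15 — deliver 4→3: ·
after 16 — deliver 3→4: ·
after 17 — deliver 4→3: ·
after 18 — deliver 4→0: ·
after 19 — timeout(4): n4:cand/b14/[-]
after 20 — deliver 0→4: ·
after 21 — crash(4): n4:✗cand/b14/[-]
after 22 — propose(3,'q'): ·

14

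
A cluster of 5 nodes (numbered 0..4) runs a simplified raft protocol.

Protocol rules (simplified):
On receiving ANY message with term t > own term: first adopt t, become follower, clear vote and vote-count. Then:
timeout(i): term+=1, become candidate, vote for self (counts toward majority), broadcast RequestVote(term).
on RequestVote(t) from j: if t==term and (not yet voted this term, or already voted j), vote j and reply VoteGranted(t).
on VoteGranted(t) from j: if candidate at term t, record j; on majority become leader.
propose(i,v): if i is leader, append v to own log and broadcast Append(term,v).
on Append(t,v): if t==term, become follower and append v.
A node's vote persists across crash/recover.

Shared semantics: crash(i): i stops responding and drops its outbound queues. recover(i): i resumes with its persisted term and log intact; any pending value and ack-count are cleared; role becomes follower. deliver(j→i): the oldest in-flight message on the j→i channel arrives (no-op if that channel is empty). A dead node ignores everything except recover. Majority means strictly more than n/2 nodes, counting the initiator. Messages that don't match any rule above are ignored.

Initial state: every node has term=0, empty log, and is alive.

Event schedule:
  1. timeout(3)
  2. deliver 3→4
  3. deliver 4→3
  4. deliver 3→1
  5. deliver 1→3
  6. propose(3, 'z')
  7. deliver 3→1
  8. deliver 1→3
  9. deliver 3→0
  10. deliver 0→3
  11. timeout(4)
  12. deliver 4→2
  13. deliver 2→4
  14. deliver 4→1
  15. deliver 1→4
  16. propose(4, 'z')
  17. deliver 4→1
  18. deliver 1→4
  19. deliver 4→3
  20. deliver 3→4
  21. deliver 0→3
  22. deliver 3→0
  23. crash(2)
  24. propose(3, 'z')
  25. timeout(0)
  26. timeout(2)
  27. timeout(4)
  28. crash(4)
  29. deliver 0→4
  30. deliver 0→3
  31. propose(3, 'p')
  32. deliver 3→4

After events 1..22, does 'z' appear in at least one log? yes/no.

yes

[1] timeout(3) → N3(cand t1 [-])
[2] deliver 3→4 → N4(foll t1 [-])
[3] deliver 4→3 → ∅
[4] deliver 3→1 → N1(foll t1 [-])
[5] deliver 1→3 → N3(lead t1 [-])
[6] propose(3,'z') → N3(lead t1 [z])
[7] deliver 3→1 → N1(foll t1 [z])
[8] deliver 1→3 → ∅
[9] deliver 3→0 → N0(foll t1 [-])
[10] deliver 0→3 → ∅
[11] timeout(4) → N4(cand t2 [-])
[12] deliver 4→2 → N2(foll t2 [-])
[13] deliver 2→4 → ∅
[14] deliver 4→1 → N1(foll t2 [z])
[15] deliver 1→4 → N4(lead t2 [-])
[16] propose(4,'z') → N4(lead t2 [z])
[17] deliver 4→1 → N1(foll t2 [z,z])
[18] deliver 1→4 → ∅
[19] deliver 4→3 → N3(foll t2 [z])
[20] deliver 3→4 → ∅
[21] deliver 0→3 → ∅
[22] deliver 3→0 → N0(foll t1 [z])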